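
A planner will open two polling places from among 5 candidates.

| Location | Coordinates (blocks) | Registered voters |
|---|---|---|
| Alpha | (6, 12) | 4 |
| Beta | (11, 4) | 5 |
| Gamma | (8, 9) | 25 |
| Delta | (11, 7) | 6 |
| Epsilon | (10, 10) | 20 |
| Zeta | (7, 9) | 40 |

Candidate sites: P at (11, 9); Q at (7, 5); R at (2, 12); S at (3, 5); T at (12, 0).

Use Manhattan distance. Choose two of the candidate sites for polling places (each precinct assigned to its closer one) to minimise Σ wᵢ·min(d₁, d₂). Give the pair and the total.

Evaluate every pair (each demand assigned to the nearer of the two):
  {P, R}: total = 328
  {P, Q}: total = 344
  {P, S}: total = 344
  {P, T}: total = 344
  {Q, R}: total = 522
  {Q, S}: total = 538
  {Q, T}: total = 538
  {R, T}: total = 834
  {R, S}: total = 866
  {S, T}: total = 898
Best pair: {P, R} with total 328.

{P, R}, total 328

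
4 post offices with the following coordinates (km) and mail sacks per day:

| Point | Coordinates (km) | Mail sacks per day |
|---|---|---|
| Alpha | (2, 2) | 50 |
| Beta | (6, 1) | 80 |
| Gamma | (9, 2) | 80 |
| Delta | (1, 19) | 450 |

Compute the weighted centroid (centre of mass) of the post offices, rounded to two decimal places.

The minimiser of Σwᵢ‖p−pᵢ‖² is the weighted centroid p* = (Σwᵢpᵢ)/(Σwᵢ).
Σwᵢ = 660.
Σwᵢxᵢ = 50·2 + 80·6 + 80·9 + 450·1 = 1750.
Σwᵢyᵢ = 50·2 + 80·1 + 80·2 + 450·19 = 8890.
x* = 1750/660 = 2.65, y* = 8890/660 = 13.47.

(2.65, 13.47)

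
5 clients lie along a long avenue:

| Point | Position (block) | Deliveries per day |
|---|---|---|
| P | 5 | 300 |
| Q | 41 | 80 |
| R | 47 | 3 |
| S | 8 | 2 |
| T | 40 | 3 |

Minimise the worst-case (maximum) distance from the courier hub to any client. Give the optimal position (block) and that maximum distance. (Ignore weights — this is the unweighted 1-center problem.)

The 1-center on a line is the midpoint of the two extreme points: leftmost at 5, rightmost at 47.
Optimal location = (5 + 47)/2 = 26; maximum distance = (47 − 5)/2 = 21.

location 26, max distance 21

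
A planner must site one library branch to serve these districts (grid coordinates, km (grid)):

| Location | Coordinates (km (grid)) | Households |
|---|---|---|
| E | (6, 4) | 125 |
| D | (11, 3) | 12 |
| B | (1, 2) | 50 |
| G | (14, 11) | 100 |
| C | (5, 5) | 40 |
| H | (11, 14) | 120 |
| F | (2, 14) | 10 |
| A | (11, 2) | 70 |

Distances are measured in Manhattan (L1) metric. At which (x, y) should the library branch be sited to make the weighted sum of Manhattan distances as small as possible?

Manhattan distance separates: Σwᵢ(|x−xᵢ|+|y−yᵢ|) = Σwᵢ|x−xᵢ| + Σwᵢ|y−yᵢ|, so x and y are optimised independently as 1-D weighted medians.
Total weight W = 527; half = 263.5.
x-coordinate, sorted with cumulative weight:
  x=1 (B, w=50) cum 50
  x=2 (F, w=10) cum 60
  x=5 (C, w=40) cum 100
  x=6 (E, w=125) cum 225
  x=11 (D, w=12) cum 237
  x=11 (H, w=120) cum 357  ← median
  x=11 (A, w=70) cum 427
  x=14 (G, w=100) cum 527
⇒ x* = 11
y-coordinate, sorted with cumulative weight:
  y=2 (B, w=50) cum 50
  y=2 (A, w=70) cum 120
  y=3 (D, w=12) cum 132
  y=4 (E, w=125) cum 257
  y=5 (C, w=40) cum 297  ← median
  y=11 (G, w=100) cum 397
  y=14 (H, w=120) cum 517
  y=14 (F, w=10) cum 527
⇒ y* = 5

(11, 5)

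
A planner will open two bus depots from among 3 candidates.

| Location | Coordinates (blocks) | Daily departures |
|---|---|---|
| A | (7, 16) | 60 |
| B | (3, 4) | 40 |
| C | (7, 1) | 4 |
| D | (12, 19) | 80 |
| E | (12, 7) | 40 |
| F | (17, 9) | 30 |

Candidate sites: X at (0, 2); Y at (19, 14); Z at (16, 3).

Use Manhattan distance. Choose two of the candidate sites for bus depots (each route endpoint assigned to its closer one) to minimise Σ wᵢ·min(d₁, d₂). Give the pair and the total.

{X, Y}, total 2802

Evaluate every pair (each demand assigned to the nearer of the two):
  {X, Y}: total = 2802
  {Y, Z}: total = 2934
  {X, Z}: total = 3622
Best pair: {X, Y} with total 2802.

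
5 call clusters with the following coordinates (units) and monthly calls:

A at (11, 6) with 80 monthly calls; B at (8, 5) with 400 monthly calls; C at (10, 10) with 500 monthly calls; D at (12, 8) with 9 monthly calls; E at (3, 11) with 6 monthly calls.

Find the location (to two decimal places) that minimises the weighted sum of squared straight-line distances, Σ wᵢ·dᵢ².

The minimiser of Σwᵢ‖p−pᵢ‖² is the weighted centroid p* = (Σwᵢpᵢ)/(Σwᵢ).
Σwᵢ = 995.
Σwᵢxᵢ = 80·11 + 400·8 + 500·10 + 9·12 + 6·3 = 9206.
Σwᵢyᵢ = 80·6 + 400·5 + 500·10 + 9·8 + 6·11 = 7618.
x* = 9206/995 = 9.25, y* = 7618/995 = 7.66.

(9.25, 7.66)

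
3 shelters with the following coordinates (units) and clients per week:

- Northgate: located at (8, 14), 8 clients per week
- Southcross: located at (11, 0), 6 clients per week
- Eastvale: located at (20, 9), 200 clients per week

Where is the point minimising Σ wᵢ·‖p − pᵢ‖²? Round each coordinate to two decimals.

(19.30, 8.93)

The minimiser of Σwᵢ‖p−pᵢ‖² is the weighted centroid p* = (Σwᵢpᵢ)/(Σwᵢ).
Σwᵢ = 214.
Σwᵢxᵢ = 8·8 + 6·11 + 200·20 = 4130.
Σwᵢyᵢ = 8·14 + 6·0 + 200·9 = 1912.
x* = 4130/214 = 19.30, y* = 1912/214 = 8.93.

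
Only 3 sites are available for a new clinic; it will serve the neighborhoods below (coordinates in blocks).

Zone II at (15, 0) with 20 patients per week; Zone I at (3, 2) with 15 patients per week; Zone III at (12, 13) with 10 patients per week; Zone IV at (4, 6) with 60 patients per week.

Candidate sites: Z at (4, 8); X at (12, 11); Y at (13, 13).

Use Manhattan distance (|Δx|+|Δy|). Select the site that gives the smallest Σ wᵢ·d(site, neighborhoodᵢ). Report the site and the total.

Total weighted distance at each candidate:
  Z (4, 8): total = 735
  X (12, 11): total = 1350
  Y (13, 13): total = 1585
Minimum is at Z with total 735 blocks.

Z, total 735 blocks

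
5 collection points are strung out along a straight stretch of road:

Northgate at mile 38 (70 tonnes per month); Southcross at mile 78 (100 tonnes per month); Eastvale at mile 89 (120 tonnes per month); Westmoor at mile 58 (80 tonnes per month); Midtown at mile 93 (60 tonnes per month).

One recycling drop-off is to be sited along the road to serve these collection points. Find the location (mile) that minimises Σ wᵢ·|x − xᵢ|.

x = 78

For a sum of weighted absolute distances on a line, the optimum is the weighted median (not the mean). Total weight W = 430; half-weight = 215.
Sort by position and accumulate weight:
  mile 38 (Northgate, w=70) → cum 70
  mile 58 (Westmoor, w=80) → cum 150
  mile 78 (Southcross, w=100) → cum 250  ≥ 215 → median here
  mile 89 (Eastvale, w=120) → cum 370
  mile 93 (Midtown, w=60) → cum 430
Optimal location: mile 78.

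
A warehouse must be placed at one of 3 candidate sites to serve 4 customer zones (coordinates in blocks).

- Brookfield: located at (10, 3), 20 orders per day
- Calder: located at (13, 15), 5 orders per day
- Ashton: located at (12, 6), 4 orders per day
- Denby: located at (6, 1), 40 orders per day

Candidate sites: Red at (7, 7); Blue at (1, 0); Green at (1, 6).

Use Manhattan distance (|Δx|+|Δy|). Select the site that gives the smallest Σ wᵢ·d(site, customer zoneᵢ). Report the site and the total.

Total weighted distance at each candidate:
  Red (7, 7): total = 514
  Blue (1, 0): total = 683
  Green (1, 6): total = 789
Minimum is at Red with total 514 blocks.

Red, total 514 blocks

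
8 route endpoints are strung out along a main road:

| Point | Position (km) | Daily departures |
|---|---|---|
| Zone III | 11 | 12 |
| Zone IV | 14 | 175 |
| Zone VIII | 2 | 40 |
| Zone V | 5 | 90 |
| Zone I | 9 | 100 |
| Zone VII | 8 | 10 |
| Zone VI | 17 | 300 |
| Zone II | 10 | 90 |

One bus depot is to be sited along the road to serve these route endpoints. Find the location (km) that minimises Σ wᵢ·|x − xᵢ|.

For a sum of weighted absolute distances on a line, the optimum is the weighted median (not the mean). Total weight W = 817; half-weight = 408.5.
Sort by position and accumulate weight:
  km 2 (Zone VIII, w=40) → cum 40
  km 5 (Zone V, w=90) → cum 130
  km 8 (Zone VII, w=10) → cum 140
  km 9 (Zone I, w=100) → cum 240
  km 10 (Zone II, w=90) → cum 330
  km 11 (Zone III, w=12) → cum 342
  km 14 (Zone IV, w=175) → cum 517  ≥ 408.5 → median here
  km 17 (Zone VI, w=300) → cum 817
Optimal location: km 14.

x = 14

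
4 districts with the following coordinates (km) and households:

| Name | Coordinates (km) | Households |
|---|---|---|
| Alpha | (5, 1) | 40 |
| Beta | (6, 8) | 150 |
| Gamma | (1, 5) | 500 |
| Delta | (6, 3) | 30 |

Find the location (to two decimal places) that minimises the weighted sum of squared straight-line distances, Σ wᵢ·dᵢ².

(2.47, 5.32)

The minimiser of Σwᵢ‖p−pᵢ‖² is the weighted centroid p* = (Σwᵢpᵢ)/(Σwᵢ).
Σwᵢ = 720.
Σwᵢxᵢ = 40·5 + 150·6 + 500·1 + 30·6 = 1780.
Σwᵢyᵢ = 40·1 + 150·8 + 500·5 + 30·3 = 3830.
x* = 1780/720 = 2.47, y* = 3830/720 = 5.32.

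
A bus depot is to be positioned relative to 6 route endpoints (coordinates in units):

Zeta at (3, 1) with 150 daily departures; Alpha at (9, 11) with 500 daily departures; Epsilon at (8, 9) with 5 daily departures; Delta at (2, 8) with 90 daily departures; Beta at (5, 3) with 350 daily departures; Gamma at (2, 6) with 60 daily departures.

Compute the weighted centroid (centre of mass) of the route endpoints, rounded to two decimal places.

The minimiser of Σwᵢ‖p−pᵢ‖² is the weighted centroid p* = (Σwᵢpᵢ)/(Σwᵢ).
Σwᵢ = 1155.
Σwᵢxᵢ = 150·3 + 500·9 + 5·8 + 90·2 + 350·5 + 60·2 = 7040.
Σwᵢyᵢ = 150·1 + 500·11 + 5·9 + 90·8 + 350·3 + 60·6 = 7825.
x* = 7040/1155 = 6.10, y* = 7825/1155 = 6.77.

(6.10, 6.77)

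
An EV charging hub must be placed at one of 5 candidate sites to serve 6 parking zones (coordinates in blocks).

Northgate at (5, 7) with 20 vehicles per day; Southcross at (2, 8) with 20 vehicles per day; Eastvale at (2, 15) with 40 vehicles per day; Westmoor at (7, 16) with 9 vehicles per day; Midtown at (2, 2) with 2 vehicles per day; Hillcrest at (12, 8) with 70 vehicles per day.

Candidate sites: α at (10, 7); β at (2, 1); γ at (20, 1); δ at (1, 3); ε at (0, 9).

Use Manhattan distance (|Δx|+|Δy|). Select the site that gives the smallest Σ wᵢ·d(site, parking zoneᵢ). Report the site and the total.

Total weighted distance at each candidate:
  α (10, 7): total = 1264
  β (2, 1): total = 2252
  γ (20, 1): total = 3540
  δ (1, 3): total = 2095
  ε (0, 9): total = 1574
Minimum is at α with total 1264 blocks.

α, total 1264 blocks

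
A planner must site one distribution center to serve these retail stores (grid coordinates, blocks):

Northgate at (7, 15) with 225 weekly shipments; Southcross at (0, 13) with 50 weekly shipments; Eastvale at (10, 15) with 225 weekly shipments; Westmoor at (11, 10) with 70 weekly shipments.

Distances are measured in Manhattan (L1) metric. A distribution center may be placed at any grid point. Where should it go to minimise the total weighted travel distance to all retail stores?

(10, 15)

Manhattan distance separates: Σwᵢ(|x−xᵢ|+|y−yᵢ|) = Σwᵢ|x−xᵢ| + Σwᵢ|y−yᵢ|, so x and y are optimised independently as 1-D weighted medians.
Total weight W = 570; half = 285.
x-coordinate, sorted with cumulative weight:
  x=0 (Southcross, w=50) cum 50
  x=7 (Northgate, w=225) cum 275
  x=10 (Eastvale, w=225) cum 500  ← median
  x=11 (Westmoor, w=70) cum 570
⇒ x* = 10
y-coordinate, sorted with cumulative weight:
  y=10 (Westmoor, w=70) cum 70
  y=13 (Southcross, w=50) cum 120
  y=15 (Northgate, w=225) cum 345  ← median
  y=15 (Eastvale, w=225) cum 570
⇒ y* = 15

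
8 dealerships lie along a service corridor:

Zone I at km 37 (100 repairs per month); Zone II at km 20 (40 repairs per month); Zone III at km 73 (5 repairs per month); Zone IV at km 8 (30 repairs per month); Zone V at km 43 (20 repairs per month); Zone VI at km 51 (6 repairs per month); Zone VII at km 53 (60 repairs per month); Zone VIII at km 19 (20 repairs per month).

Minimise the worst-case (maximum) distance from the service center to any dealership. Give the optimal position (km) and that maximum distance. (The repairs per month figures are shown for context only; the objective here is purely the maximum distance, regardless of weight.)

The 1-center on a line is the midpoint of the two extreme points: leftmost at 8, rightmost at 73.
Optimal location = (8 + 73)/2 = 40.5; maximum distance = (73 − 8)/2 = 32.5.

location 40.5, max distance 32.5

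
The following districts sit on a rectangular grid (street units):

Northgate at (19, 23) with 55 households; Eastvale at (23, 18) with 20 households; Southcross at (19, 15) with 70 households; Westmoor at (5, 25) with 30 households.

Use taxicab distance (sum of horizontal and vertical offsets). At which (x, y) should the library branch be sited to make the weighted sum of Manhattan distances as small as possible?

Manhattan distance separates: Σwᵢ(|x−xᵢ|+|y−yᵢ|) = Σwᵢ|x−xᵢ| + Σwᵢ|y−yᵢ|, so x and y are optimised independently as 1-D weighted medians.
Total weight W = 175; half = 87.5.
x-coordinate, sorted with cumulative weight:
  x=5 (Westmoor, w=30) cum 30
  x=19 (Northgate, w=55) cum 85
  x=19 (Southcross, w=70) cum 155  ← median
  x=23 (Eastvale, w=20) cum 175
⇒ x* = 19
y-coordinate, sorted with cumulative weight:
  y=15 (Southcross, w=70) cum 70
  y=18 (Eastvale, w=20) cum 90  ← median
  y=23 (Northgate, w=55) cum 145
  y=25 (Westmoor, w=30) cum 175
⇒ y* = 18

(19, 18)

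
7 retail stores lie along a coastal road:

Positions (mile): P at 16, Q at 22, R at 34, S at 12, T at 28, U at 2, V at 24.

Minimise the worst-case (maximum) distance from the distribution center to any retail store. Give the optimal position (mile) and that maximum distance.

location 18, max distance 16

The 1-center on a line is the midpoint of the two extreme points: leftmost at 2, rightmost at 34.
Optimal location = (2 + 34)/2 = 18; maximum distance = (34 − 2)/2 = 16.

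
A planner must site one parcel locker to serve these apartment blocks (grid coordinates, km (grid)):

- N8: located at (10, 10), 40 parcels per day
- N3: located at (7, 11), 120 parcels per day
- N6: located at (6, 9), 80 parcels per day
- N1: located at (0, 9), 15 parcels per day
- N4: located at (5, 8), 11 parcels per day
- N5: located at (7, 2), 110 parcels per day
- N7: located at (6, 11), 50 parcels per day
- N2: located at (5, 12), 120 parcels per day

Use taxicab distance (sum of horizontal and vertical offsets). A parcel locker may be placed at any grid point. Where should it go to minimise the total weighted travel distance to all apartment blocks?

(6, 11)

Manhattan distance separates: Σwᵢ(|x−xᵢ|+|y−yᵢ|) = Σwᵢ|x−xᵢ| + Σwᵢ|y−yᵢ|, so x and y are optimised independently as 1-D weighted medians.
Total weight W = 546; half = 273.
x-coordinate, sorted with cumulative weight:
  x=0 (N1, w=15) cum 15
  x=5 (N4, w=11) cum 26
  x=5 (N2, w=120) cum 146
  x=6 (N6, w=80) cum 226
  x=6 (N7, w=50) cum 276  ← median
  x=7 (N3, w=120) cum 396
  x=7 (N5, w=110) cum 506
  x=10 (N8, w=40) cum 546
⇒ x* = 6
y-coordinate, sorted with cumulative weight:
  y=2 (N5, w=110) cum 110
  y=8 (N4, w=11) cum 121
  y=9 (N6, w=80) cum 201
  y=9 (N1, w=15) cum 216
  y=10 (N8, w=40) cum 256
  y=11 (N3, w=120) cum 376  ← median
  y=11 (N7, w=50) cum 426
  y=12 (N2, w=120) cum 546
⇒ y* = 11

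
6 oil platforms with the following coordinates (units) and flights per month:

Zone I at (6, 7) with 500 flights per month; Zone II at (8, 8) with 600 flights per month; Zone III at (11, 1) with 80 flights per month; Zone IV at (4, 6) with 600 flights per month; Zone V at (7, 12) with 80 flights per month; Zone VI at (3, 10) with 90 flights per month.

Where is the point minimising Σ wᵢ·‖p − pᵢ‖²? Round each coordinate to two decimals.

The minimiser of Σwᵢ‖p−pᵢ‖² is the weighted centroid p* = (Σwᵢpᵢ)/(Σwᵢ).
Σwᵢ = 1950.
Σwᵢxᵢ = 500·6 + 600·8 + 80·11 + 600·4 + 80·7 + 90·3 = 11910.
Σwᵢyᵢ = 500·7 + 600·8 + 80·1 + 600·6 + 80·12 + 90·10 = 13840.
x* = 11910/1950 = 6.11, y* = 13840/1950 = 7.10.

(6.11, 7.10)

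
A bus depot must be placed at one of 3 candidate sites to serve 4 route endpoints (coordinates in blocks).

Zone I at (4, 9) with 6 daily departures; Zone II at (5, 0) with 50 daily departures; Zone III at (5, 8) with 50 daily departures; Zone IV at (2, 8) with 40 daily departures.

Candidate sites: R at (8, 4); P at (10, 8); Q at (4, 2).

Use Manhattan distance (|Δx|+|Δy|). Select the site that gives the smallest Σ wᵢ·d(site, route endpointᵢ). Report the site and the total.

Q, total 862 blocks

Total weighted distance at each candidate:
  R (8, 4): total = 1154
  P (10, 8): total = 1262
  Q (4, 2): total = 862
Minimum is at Q with total 862 blocks.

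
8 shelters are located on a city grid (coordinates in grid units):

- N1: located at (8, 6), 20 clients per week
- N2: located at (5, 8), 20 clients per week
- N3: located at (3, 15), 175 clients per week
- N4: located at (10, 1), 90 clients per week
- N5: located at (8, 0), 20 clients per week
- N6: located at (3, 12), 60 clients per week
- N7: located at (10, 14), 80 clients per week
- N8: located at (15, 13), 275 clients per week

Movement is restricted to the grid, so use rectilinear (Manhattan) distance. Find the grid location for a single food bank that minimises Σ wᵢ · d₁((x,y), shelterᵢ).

Manhattan distance separates: Σwᵢ(|x−xᵢ|+|y−yᵢ|) = Σwᵢ|x−xᵢ| + Σwᵢ|y−yᵢ|, so x and y are optimised independently as 1-D weighted medians.
Total weight W = 740; half = 370.
x-coordinate, sorted with cumulative weight:
  x=3 (N3, w=175) cum 175
  x=3 (N6, w=60) cum 235
  x=5 (N2, w=20) cum 255
  x=8 (N1, w=20) cum 275
  x=8 (N5, w=20) cum 295
  x=10 (N4, w=90) cum 385  ← median
  x=10 (N7, w=80) cum 465
  x=15 (N8, w=275) cum 740
⇒ x* = 10
y-coordinate, sorted with cumulative weight:
  y=0 (N5, w=20) cum 20
  y=1 (N4, w=90) cum 110
  y=6 (N1, w=20) cum 130
  y=8 (N2, w=20) cum 150
  y=12 (N6, w=60) cum 210
  y=13 (N8, w=275) cum 485  ← median
  y=14 (N7, w=80) cum 565
  y=15 (N3, w=175) cum 740
⇒ y* = 13

(10, 13)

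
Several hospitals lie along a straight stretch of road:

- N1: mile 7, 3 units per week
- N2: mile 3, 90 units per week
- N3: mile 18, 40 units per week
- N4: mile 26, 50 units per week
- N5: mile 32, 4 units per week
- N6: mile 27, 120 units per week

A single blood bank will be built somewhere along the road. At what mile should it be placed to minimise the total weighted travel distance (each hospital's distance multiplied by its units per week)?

For a sum of weighted absolute distances on a line, the optimum is the weighted median (not the mean). Total weight W = 307; half-weight = 153.5.
Sort by position and accumulate weight:
  mile 3 (N2, w=90) → cum 90
  mile 7 (N1, w=3) → cum 93
  mile 18 (N3, w=40) → cum 133
  mile 26 (N4, w=50) → cum 183  ≥ 153.5 → median here
  mile 27 (N6, w=120) → cum 303
  mile 32 (N5, w=4) → cum 307
Optimal location: mile 26.

x = 26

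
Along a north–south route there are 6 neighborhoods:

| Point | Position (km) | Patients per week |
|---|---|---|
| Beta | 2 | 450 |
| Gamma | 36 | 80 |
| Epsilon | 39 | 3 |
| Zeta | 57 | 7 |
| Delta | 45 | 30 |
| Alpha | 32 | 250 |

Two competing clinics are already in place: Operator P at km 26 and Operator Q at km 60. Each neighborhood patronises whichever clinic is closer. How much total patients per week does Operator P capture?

The indifferent point is the midpoint (26+60)/2 = 43; neighborhoods left of it (closer to Operator P at 26) go to Operator P, those right go to Operator Q.
  Beta at 2 (w=450) → Operator P
  Alpha at 32 (w=250) → Operator P
  Gamma at 36 (w=80) → Operator P
  Epsilon at 39 (w=3) → Operator P
  Delta at 45 (w=30) → Operator Q
  Zeta at 57 (w=7) → Operator Q
Operator P captures 783; Operator Q captures 37.

783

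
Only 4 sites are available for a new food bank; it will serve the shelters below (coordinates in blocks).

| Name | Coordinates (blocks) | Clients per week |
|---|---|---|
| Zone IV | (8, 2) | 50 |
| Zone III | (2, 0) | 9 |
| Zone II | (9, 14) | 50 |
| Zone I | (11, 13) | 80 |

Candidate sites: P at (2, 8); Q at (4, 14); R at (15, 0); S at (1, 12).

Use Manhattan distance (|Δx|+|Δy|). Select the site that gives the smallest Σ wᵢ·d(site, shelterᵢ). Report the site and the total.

Total weighted distance at each candidate:
  P (2, 8): total = 2442
  Q (4, 14): total = 1834
  R (15, 0): total = 2927
  S (1, 12): total = 2347
Minimum is at Q with total 1834 blocks.

Q, total 1834 blocks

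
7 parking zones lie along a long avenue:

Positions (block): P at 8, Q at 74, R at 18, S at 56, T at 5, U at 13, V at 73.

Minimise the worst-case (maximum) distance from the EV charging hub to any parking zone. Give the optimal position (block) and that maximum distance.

location 39.5, max distance 34.5

The 1-center on a line is the midpoint of the two extreme points: leftmost at 5, rightmost at 74.
Optimal location = (5 + 74)/2 = 39.5; maximum distance = (74 − 5)/2 = 34.5.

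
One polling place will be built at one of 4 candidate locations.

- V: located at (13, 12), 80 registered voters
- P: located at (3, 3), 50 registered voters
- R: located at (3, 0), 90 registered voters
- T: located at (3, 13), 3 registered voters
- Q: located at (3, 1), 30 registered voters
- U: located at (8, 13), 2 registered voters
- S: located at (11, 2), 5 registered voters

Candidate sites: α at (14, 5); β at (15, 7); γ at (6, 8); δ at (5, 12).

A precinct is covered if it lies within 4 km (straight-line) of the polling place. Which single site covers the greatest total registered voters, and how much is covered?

δ, covering 5

Coverage radius r = 4 km; a point is covered iff (Δx)²+(Δy)² ≤ 4² = 16.
  α (14, 5): covers {none} → 0
  β (15, 7): covers {none} → 0
  γ (6, 8): covers {none} → 0
  δ (5, 12): covers {T, U} → 5
Maximum coverage at δ: 5 registered voters.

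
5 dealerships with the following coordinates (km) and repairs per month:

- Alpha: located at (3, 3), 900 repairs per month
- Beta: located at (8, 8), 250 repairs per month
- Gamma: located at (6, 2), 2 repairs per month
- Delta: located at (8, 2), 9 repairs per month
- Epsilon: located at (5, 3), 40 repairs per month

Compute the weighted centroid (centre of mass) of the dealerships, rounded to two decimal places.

The minimiser of Σwᵢ‖p−pᵢ‖² is the weighted centroid p* = (Σwᵢpᵢ)/(Σwᵢ).
Σwᵢ = 1201.
Σwᵢxᵢ = 900·3 + 250·8 + 2·6 + 9·8 + 40·5 = 4984.
Σwᵢyᵢ = 900·3 + 250·8 + 2·2 + 9·2 + 40·3 = 4842.
x* = 4984/1201 = 4.15, y* = 4842/1201 = 4.03.

(4.15, 4.03)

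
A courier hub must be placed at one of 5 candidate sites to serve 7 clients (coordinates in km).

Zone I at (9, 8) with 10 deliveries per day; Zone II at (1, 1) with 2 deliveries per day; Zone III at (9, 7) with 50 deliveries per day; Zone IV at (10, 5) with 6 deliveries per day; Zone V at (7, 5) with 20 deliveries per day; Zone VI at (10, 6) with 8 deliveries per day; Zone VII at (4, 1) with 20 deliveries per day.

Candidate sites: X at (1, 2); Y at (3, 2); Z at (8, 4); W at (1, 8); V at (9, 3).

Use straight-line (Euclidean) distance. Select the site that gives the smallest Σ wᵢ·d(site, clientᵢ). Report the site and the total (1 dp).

Z, total 378.9 km

Total weighted distance at each candidate:
  X (1, 2): total = 906.8
  Y (3, 2): total = 718.3
  Z (8, 4): total = 378.9
  W (1, 8): total = 914.3
  V (9, 3): total = 469.5
Minimum is at Z with total 378.9 km.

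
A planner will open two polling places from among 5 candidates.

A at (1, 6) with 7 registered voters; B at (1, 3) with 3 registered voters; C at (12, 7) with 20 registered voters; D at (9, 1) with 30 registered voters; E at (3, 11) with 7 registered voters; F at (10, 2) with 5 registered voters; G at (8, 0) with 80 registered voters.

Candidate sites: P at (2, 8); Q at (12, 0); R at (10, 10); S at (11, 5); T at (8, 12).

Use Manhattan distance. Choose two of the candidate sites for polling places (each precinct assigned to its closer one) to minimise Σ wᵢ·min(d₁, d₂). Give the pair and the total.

Evaluate every pair (each demand assigned to the nearer of the two):
  {P, Q}: total = 667
  {Q, S}: total = 731
  {Q, R}: total = 749
  {Q, T}: total = 775
  {P, S}: total = 967
  {S, T}: total = 1055
  {R, S}: total = 1069
  {P, R}: total = 1467
  {R, T}: total = 1581
  {P, T}: total = 1627
Best pair: {P, Q} with total 667.

{P, Q}, total 667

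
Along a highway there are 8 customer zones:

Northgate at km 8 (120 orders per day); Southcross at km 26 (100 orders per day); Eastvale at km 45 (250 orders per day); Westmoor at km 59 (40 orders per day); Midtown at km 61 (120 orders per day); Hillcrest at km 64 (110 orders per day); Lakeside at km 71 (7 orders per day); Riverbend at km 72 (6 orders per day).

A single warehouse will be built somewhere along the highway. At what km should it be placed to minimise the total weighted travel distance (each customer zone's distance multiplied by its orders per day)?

For a sum of weighted absolute distances on a line, the optimum is the weighted median (not the mean). Total weight W = 753; half-weight = 376.5.
Sort by position and accumulate weight:
  km 8 (Northgate, w=120) → cum 120
  km 26 (Southcross, w=100) → cum 220
  km 45 (Eastvale, w=250) → cum 470  ≥ 376.5 → median here
  km 59 (Westmoor, w=40) → cum 510
  km 61 (Midtown, w=120) → cum 630
  km 64 (Hillcrest, w=110) → cum 740
  km 71 (Lakeside, w=7) → cum 747
  km 72 (Riverbend, w=6) → cum 753
Optimal location: km 45.

x = 45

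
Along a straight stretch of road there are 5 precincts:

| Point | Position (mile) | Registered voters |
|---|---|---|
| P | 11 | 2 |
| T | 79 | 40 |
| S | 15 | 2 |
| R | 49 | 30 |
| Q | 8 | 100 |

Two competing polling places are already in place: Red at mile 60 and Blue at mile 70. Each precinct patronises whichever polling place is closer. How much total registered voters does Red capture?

134

The indifferent point is the midpoint (60+70)/2 = 65; precincts left of it (closer to Red at 60) go to Red, those right go to Blue.
  Q at 8 (w=100) → Red
  P at 11 (w=2) → Red
  S at 15 (w=2) → Red
  R at 49 (w=30) → Red
  T at 79 (w=40) → Blue
Red captures 134; Blue captures 40.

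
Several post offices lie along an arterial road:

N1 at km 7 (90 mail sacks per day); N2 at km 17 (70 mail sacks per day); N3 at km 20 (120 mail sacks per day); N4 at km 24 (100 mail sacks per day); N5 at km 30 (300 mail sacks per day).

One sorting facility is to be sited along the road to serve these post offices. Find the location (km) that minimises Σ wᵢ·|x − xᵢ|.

x = 24

For a sum of weighted absolute distances on a line, the optimum is the weighted median (not the mean). Total weight W = 680; half-weight = 340.
Sort by position and accumulate weight:
  km 7 (N1, w=90) → cum 90
  km 17 (N2, w=70) → cum 160
  km 20 (N3, w=120) → cum 280
  km 24 (N4, w=100) → cum 380  ≥ 340 → median here
  km 30 (N5, w=300) → cum 680
Optimal location: km 24.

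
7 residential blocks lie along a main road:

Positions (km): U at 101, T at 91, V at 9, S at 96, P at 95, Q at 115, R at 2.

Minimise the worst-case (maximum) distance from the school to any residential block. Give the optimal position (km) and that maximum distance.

location 58.5, max distance 56.5

The 1-center on a line is the midpoint of the two extreme points: leftmost at 2, rightmost at 115.
Optimal location = (2 + 115)/2 = 58.5; maximum distance = (115 − 2)/2 = 56.5.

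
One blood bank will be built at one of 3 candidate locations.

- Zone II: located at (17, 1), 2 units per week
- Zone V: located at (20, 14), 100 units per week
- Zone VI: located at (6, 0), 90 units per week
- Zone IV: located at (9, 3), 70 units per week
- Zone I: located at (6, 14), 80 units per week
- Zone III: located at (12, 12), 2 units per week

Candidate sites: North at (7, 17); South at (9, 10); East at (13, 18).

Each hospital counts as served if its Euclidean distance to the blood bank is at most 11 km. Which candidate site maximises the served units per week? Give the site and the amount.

Coverage radius r = 11 km; a point is covered iff (Δx)²+(Δy)² ≤ 11² = 121.
  North (7, 17): covers {Zone I, Zone III} → 82
  South (9, 10): covers {Zone VI, Zone IV, Zone I, Zone III} → 242
  East (13, 18): covers {Zone V, Zone I, Zone III} → 182
Maximum coverage at South: 242 units per week.

South, covering 242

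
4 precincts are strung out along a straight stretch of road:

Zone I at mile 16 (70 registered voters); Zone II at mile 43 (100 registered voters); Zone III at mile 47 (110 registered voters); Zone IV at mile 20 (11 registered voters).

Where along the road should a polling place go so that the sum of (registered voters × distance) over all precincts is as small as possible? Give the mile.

For a sum of weighted absolute distances on a line, the optimum is the weighted median (not the mean). Total weight W = 291; half-weight = 145.5.
Sort by position and accumulate weight:
  mile 16 (Zone I, w=70) → cum 70
  mile 20 (Zone IV, w=11) → cum 81
  mile 43 (Zone II, w=100) → cum 181  ≥ 145.5 → median here
  mile 47 (Zone III, w=110) → cum 291
Optimal location: mile 43.

x = 43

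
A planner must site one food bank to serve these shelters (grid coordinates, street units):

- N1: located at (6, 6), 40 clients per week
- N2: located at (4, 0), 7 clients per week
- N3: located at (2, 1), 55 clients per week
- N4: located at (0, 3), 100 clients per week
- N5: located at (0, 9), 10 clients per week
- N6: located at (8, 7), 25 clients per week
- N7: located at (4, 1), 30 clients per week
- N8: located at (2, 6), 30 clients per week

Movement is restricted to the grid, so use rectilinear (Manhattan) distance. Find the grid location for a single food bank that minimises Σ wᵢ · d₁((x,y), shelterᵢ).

Manhattan distance separates: Σwᵢ(|x−xᵢ|+|y−yᵢ|) = Σwᵢ|x−xᵢ| + Σwᵢ|y−yᵢ|, so x and y are optimised independently as 1-D weighted medians.
Total weight W = 297; half = 148.5.
x-coordinate, sorted with cumulative weight:
  x=0 (N4, w=100) cum 100
  x=0 (N5, w=10) cum 110
  x=2 (N3, w=55) cum 165  ← median
  x=2 (N8, w=30) cum 195
  x=4 (N2, w=7) cum 202
  x=4 (N7, w=30) cum 232
  x=6 (N1, w=40) cum 272
  x=8 (N6, w=25) cum 297
⇒ x* = 2
y-coordinate, sorted with cumulative weight:
  y=0 (N2, w=7) cum 7
  y=1 (N3, w=55) cum 62
  y=1 (N7, w=30) cum 92
  y=3 (N4, w=100) cum 192  ← median
  y=6 (N1, w=40) cum 232
  y=6 (N8, w=30) cum 262
  y=7 (N6, w=25) cum 287
  y=9 (N5, w=10) cum 297
⇒ y* = 3

(2, 3)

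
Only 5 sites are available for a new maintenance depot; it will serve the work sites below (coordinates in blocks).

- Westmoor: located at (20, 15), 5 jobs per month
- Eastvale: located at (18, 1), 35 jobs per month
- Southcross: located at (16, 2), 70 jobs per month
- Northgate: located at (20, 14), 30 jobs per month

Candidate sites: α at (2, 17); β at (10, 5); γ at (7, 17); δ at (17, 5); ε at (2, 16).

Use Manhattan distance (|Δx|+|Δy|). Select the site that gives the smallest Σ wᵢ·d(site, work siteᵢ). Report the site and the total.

δ, total 880 blocks

Total weighted distance at each candidate:
  α (2, 17): total = 3880
  β (10, 5): total = 1720
  γ (7, 17): total = 3180
  δ (17, 5): total = 880
  ε (2, 16): total = 3740
Minimum is at δ with total 880 blocks.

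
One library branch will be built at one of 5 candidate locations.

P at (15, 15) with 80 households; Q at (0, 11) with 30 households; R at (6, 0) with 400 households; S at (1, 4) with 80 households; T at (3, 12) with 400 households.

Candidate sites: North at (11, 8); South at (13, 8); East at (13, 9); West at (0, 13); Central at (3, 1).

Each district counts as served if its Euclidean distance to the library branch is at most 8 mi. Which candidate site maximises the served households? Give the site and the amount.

Central, covering 480

Coverage radius r = 8 mi; a point is covered iff (Δx)²+(Δy)² ≤ 8² = 64.
  North (11, 8): covers {none} → 0
  South (13, 8): covers {P} → 80
  East (13, 9): covers {P} → 80
  West (0, 13): covers {Q, T} → 430
  Central (3, 1): covers {R, S} → 480
Maximum coverage at Central: 480 households.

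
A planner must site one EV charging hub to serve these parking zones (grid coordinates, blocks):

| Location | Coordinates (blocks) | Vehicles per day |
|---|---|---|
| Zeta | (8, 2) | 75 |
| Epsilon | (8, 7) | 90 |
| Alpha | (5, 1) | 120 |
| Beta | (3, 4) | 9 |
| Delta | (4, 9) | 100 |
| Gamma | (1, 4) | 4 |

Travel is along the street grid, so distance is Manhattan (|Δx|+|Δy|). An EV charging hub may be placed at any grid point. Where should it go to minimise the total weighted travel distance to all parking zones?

Manhattan distance separates: Σwᵢ(|x−xᵢ|+|y−yᵢ|) = Σwᵢ|x−xᵢ| + Σwᵢ|y−yᵢ|, so x and y are optimised independently as 1-D weighted medians.
Total weight W = 398; half = 199.
x-coordinate, sorted with cumulative weight:
  x=1 (Gamma, w=4) cum 4
  x=3 (Beta, w=9) cum 13
  x=4 (Delta, w=100) cum 113
  x=5 (Alpha, w=120) cum 233  ← median
  x=8 (Zeta, w=75) cum 308
  x=8 (Epsilon, w=90) cum 398
⇒ x* = 5
y-coordinate, sorted with cumulative weight:
  y=1 (Alpha, w=120) cum 120
  y=2 (Zeta, w=75) cum 195
  y=4 (Beta, w=9) cum 204  ← median
  y=4 (Gamma, w=4) cum 208
  y=7 (Epsilon, w=90) cum 298
  y=9 (Delta, w=100) cum 398
⇒ y* = 4

(5, 4)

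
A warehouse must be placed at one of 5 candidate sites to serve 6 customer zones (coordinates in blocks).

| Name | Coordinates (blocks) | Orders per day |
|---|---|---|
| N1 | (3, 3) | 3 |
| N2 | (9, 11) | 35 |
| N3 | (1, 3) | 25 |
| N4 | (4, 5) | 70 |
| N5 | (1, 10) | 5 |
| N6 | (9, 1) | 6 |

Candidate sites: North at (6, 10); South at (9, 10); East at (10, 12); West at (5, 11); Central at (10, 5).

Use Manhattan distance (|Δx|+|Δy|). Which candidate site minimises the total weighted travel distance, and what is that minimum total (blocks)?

Total weighted distance at each candidate:
  North (6, 10): total = 1057
  South (9, 10): total = 1243
  East (10, 12): total = 1605
  West (5, 11): total = 1069
  Central (10, 5): total = 1067
Minimum is at North with total 1057 blocks.

North, total 1057 blocks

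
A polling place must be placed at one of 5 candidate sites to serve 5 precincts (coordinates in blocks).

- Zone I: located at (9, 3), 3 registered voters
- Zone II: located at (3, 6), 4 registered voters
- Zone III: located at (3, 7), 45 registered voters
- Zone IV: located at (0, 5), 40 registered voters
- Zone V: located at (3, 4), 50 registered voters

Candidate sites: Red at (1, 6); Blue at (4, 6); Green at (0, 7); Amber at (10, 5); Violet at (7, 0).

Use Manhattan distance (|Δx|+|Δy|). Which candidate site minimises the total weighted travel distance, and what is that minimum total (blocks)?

Total weighted distance at each candidate:
  Red (1, 6): total = 456
  Blue (4, 6): total = 468
  Green (0, 7): total = 570
  Amber (10, 5): total = 1246
  Violet (7, 0): total = 1430
Minimum is at Red with total 456 blocks.

Red, total 456 blocks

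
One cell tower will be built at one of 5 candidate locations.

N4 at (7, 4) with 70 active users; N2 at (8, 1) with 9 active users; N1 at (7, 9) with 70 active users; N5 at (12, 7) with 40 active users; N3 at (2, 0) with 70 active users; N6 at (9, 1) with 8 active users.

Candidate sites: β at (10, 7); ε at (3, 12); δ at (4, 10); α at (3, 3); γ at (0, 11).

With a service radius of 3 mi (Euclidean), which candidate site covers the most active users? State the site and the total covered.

Coverage radius r = 3 mi; a point is covered iff (Δx)²+(Δy)² ≤ 3² = 9.
  β (10, 7): covers {N5} → 40
  ε (3, 12): covers {none} → 0
  δ (4, 10): covers {none} → 0
  α (3, 3): covers {none} → 0
  γ (0, 11): covers {none} → 0
Maximum coverage at β: 40 active users.

β, covering 40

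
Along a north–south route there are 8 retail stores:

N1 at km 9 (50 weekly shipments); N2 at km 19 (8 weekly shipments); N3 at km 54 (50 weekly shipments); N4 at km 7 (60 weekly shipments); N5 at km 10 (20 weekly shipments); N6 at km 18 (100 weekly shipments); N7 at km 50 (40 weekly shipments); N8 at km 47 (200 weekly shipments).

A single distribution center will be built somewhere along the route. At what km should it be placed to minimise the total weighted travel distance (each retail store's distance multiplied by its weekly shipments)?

x = 47

For a sum of weighted absolute distances on a line, the optimum is the weighted median (not the mean). Total weight W = 528; half-weight = 264.
Sort by position and accumulate weight:
  km 7 (N4, w=60) → cum 60
  km 9 (N1, w=50) → cum 110
  km 10 (N5, w=20) → cum 130
  km 18 (N6, w=100) → cum 230
  km 19 (N2, w=8) → cum 238
  km 47 (N8, w=200) → cum 438  ≥ 264 → median here
  km 50 (N7, w=40) → cum 478
  km 54 (N3, w=50) → cum 528
Optimal location: km 47.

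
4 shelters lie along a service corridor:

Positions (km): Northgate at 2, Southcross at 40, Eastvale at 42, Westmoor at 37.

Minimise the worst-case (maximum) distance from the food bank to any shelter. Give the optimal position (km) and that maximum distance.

location 22, max distance 20

The 1-center on a line is the midpoint of the two extreme points: leftmost at 2, rightmost at 42.
Optimal location = (2 + 42)/2 = 22; maximum distance = (42 − 2)/2 = 20.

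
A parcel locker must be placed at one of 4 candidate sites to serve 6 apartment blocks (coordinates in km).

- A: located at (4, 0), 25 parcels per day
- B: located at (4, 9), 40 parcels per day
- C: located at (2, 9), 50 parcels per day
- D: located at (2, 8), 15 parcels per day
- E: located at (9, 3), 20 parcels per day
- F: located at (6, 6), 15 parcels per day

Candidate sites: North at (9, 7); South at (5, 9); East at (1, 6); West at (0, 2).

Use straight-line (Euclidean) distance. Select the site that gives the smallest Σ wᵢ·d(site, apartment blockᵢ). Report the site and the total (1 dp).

South, total 655.5 km

Total weighted distance at each candidate:
  North (9, 7): total = 1028.0
  South (5, 9): total = 655.5
  East (1, 6): total = 774.9
  West (0, 2): total = 1182.4
Minimum is at South with total 655.5 km.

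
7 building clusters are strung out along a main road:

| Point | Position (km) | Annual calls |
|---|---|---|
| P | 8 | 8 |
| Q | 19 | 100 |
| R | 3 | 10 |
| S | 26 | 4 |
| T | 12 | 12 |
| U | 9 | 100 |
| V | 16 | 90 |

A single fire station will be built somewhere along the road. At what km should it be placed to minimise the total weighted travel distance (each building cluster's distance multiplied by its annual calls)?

x = 16

For a sum of weighted absolute distances on a line, the optimum is the weighted median (not the mean). Total weight W = 324; half-weight = 162.
Sort by position and accumulate weight:
  km 3 (R, w=10) → cum 10
  km 8 (P, w=8) → cum 18
  km 9 (U, w=100) → cum 118
  km 12 (T, w=12) → cum 130
  km 16 (V, w=90) → cum 220  ≥ 162 → median here
  km 19 (Q, w=100) → cum 320
  km 26 (S, w=4) → cum 324
Optimal location: km 16.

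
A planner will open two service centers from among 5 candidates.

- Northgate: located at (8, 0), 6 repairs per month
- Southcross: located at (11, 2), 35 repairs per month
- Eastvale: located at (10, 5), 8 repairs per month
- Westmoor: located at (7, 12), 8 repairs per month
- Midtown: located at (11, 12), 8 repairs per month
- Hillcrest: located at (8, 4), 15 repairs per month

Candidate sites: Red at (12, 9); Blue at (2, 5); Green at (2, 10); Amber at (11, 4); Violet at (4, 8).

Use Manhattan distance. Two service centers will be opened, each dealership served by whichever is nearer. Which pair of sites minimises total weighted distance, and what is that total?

{Red, Amber}, total 269

Evaluate every pair (each demand assigned to the nearer of the two):
  {Red, Amber}: total = 269
  {Green, Amber}: total = 293
  {Amber, Violet}: total = 293
  {Blue, Amber}: total = 333
  {Red, Blue}: total = 595
  {Red, Violet}: total = 608
  {Red, Green}: total = 629
  {Blue, Green}: total = 799
  {Blue, Violet}: total = 799
  {Green, Violet}: total = 863
Best pair: {Red, Amber} with total 269.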